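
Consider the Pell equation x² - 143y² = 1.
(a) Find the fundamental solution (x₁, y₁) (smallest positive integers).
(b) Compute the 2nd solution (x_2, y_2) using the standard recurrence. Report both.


Step 1: Find the fundamental solution (x₁, y₁) of x² - 143y² = 1.
  Expand √143 as a continued fraction. a₀ = ⌊√143⌋ = 11; iterate m_{k+1} = d_k·a_k − m_k, d_{k+1} = (143 − m_{k+1}²)/d_k, a_{k+1} = ⌊(a₀ + m_{k+1})/d_{k+1}⌋ (starting m₀ = 0, d₀ = 1), with convergents p_k = a_k·p_{k-1} + p_{k-2}, q_k = a_k·q_{k-1} + q_{k-2} (p₋₁ = 1, q₋₁ = 0):
  k = 0: a₀ = 11; p₀/q₀ = 11/1; p₀² − 143·q₀² = 121 − 143 = -22.
  k = 1: m = 11, d = 22, a = ⌊(11 + 11)/22⌋ = 1; p/q = (1·11 + 1)/(1·1 + 0) = 12/1; p² − 143·q² = 144 − 143 = 1.
  The first convergent with p² − 143·q² = 1 gives the fundamental solution (x₁, y₁) = (12, 1).
Step 2: Apply the recurrence (x_{n+1}, y_{n+1}) = (x₁x_n + 143y₁y_n, x₁y_n + y₁x_n) repeatedly.
  From (x_1, y_1) = (12, 1): x_2 = 12·12 + 143·1·1 = 287; y_2 = 12·1 + 1·12 = 24.
Step 3: Verify x_2² - 143·y_2² = 82369 - 82368 = 1 (should be 1). ✓

(x_1, y_1) = (12, 1); (x_2, y_2) = (287, 24).


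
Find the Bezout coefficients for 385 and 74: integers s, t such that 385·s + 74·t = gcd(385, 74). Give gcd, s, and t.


Euclidean algorithm on (385, 74) — divide until remainder is 0:
  385 = 5 · 74 + 15
  74 = 4 · 15 + 14
  15 = 1 · 14 + 1
  14 = 14 · 1 + 0
gcd(385, 74) = 1.
Track Bezout coefficients alongside the remainders: start with r₀ = 385 = a·1 + b·0 (s = 1, t = 0) and r₁ = 74 = a·0 + b·1 (s = 0, t = 1); each new remainder r_{k+1} = r_{k-1} − q_k·r_k inherits s_{k+1} = s_{k-1} − q_k·s_k, t_{k+1} = t_{k-1} − q_k·t_k, so r_k = a·s_k + b·t_k at every step:
  q = 5: r = 15, s = 1 − 5·0 = 1, t = 0 − 5·1 = -5  (check: 385·1 + 74·(-5) = 15)
  q = 4: r = 14, s = 0 − 4·1 = -4, t = 1 − 4·(-5) = 21  (check: 385·(-4) + 74·21 = 14)
  q = 1: r = 1, s = 1 − 1·(-4) = 5, t = -5 − 1·21 = -26  (check: 385·5 + 74·(-26) = 1)
The row with r = 1 (the gcd) gives the Bezout coefficients s = 5, t = -26.
Result: 385 · (5) + 74 · (-26) = 1.

gcd(385, 74) = 1; s = 5, t = -26 (check: 385·5 + 74·(-26) = 1).


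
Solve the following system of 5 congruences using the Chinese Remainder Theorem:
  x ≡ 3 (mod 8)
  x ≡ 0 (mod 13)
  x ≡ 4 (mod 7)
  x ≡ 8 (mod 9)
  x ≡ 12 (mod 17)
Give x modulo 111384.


Product of moduli M = 8 · 13 · 7 · 9 · 17 = 111384.
Merge one congruence at a time:
  Start: x ≡ 3 (mod 8).
  Combine with x ≡ 0 (mod 13); new modulus lcm = 104.
    Write x = 3 + 8·t and substitute into x ≡ 0 (mod 13): 8·t ≡ 0 − 3 = -3 (mod 13).
    Reduce coefficients mod 13: 8·t ≡ 10 (mod 13).
    The inverse of 8 mod 13 is 5 (since 8·5 = 40 = 3·13 + 1), so t ≡ 5·10 = 50 ≡ 11 (mod 13).
    Then x = 3 + 8·11 = 91, valid modulo lcm(8, 13) = 104: x ≡ 91 (mod 104).
  Combine with x ≡ 4 (mod 7); new modulus lcm = 728.
    Write x = 91 + 104·t and substitute into x ≡ 4 (mod 7): 104·t ≡ 4 − 91 = -87 (mod 7).
    Reduce coefficients mod 7: 6·t ≡ 4 (mod 7).
    The inverse of 6 mod 7 is 6 (since 6·6 = 36 = 5·7 + 1), so t ≡ 6·4 = 24 ≡ 3 (mod 7).
    Then x = 91 + 104·3 = 403, valid modulo lcm(104, 7) = 728: x ≡ 403 (mod 728).
  Combine with x ≡ 8 (mod 9); new modulus lcm = 6552.
    Write x = 403 + 728·t and substitute into x ≡ 8 (mod 9): 728·t ≡ 8 − 403 = -395 (mod 9).
    Reduce coefficients mod 9: 8·t ≡ 1 (mod 9).
    The inverse of 8 mod 9 is 8 (since 8·8 = 64 = 7·9 + 1), so t ≡ 8·1 = 8 ≡ 8 (mod 9).
    Then x = 403 + 728·8 = 6227, valid modulo lcm(728, 9) = 6552: x ≡ 6227 (mod 6552).
  Combine with x ≡ 12 (mod 17); new modulus lcm = 111384.
    Write x = 6227 + 6552·t and substitute into x ≡ 12 (mod 17): 6552·t ≡ 12 − 6227 = -6215 (mod 17).
    Reduce coefficients mod 17: 7·t ≡ 7 (mod 17).
    The inverse of 7 mod 17 is 5 (since 7·5 = 35 = 2·17 + 1), so t ≡ 5·7 = 35 ≡ 1 (mod 17).
    Then x = 6227 + 6552·1 = 12779, valid modulo lcm(6552, 17) = 111384: x ≡ 12779 (mod 111384).
Verify against each original: 12779 mod 8 = 3, 12779 mod 13 = 0, 12779 mod 7 = 4, 12779 mod 9 = 8, 12779 mod 17 = 12.

x ≡ 12779 (mod 111384).


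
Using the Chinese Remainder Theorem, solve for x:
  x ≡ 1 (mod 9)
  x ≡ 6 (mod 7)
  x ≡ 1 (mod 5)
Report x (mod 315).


Moduli 9, 7, 5 are pairwise coprime; by CRT there is a unique solution modulo M = 9 · 7 · 5 = 315.
Solve pairwise, accumulating the modulus:
  Start with x ≡ 1 (mod 9).
  Combine with x ≡ 6 (mod 7): since gcd(9, 7) = 1, we get a unique residue mod 63.
    Write x = 1 + 9·t and substitute into x ≡ 6 (mod 7): 9·t ≡ 6 − 1 = 5 (mod 7).
    Reduce coefficients mod 7: 2·t ≡ 5 (mod 7).
    The inverse of 2 mod 7 is 4 (since 2·4 = 8 = 1·7 + 1), so t ≡ 4·5 = 20 ≡ 6 (mod 7).
    Then x = 1 + 9·6 = 55, valid modulo lcm(9, 7) = 63: x ≡ 55 (mod 63).
  Combine with x ≡ 1 (mod 5): since gcd(63, 5) = 1, we get a unique residue mod 315.
    Write x = 55 + 63·t and substitute into x ≡ 1 (mod 5): 63·t ≡ 1 − 55 = -54 (mod 5).
    Reduce coefficients mod 5: 3·t ≡ 1 (mod 5).
    The inverse of 3 mod 5 is 2 (since 3·2 = 6 = 1·5 + 1), so t ≡ 2·1 = 2 ≡ 2 (mod 5).
    Then x = 55 + 63·2 = 181, valid modulo lcm(63, 5) = 315: x ≡ 181 (mod 315).
Verify: 181 mod 9 = 1 ✓, 181 mod 7 = 6 ✓, 181 mod 5 = 1 ✓.

x ≡ 181 (mod 315).


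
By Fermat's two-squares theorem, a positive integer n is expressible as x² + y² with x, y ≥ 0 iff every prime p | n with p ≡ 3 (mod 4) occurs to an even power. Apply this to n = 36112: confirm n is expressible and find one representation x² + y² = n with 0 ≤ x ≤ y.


Step 1: Factor n = 36112 = 2^4 · 37 · 61.
Step 2: Check the mod-4 condition on each prime factor: 2 = 2 (special); 37 ≡ 1 (mod 4), exponent 1; 61 ≡ 1 (mod 4), exponent 1.
All primes ≡ 3 (mod 4) appear to even exponent (or don't appear), so by the two-squares theorem n IS expressible as a sum of two squares.
Step 3: Build a representation. Group n = k² · m with k = 4 and m = 37 · 61 = 2257 (a product of primes ≡ 1 (mod 4)); a representation of m scales to one of n via (k·x)² + (k·y)² = k²(x² + y²). Each prime p ≡ 1 (mod 4) is itself a sum of two squares; find a² by testing p − a² for a perfect square:
  37: 37 − 1² = 36 = 6² ⇒ 37 = 1² + 6².
  61: 61 − 1² = 60, 61 − 2² = 57, 61 − 3² = 52, 61 − 4² = 45, 61 − 5² = 36 = 6² ⇒ 61 = 5² + 6².
  Combine using the Brahmagupta–Fibonacci identity (a² + b²)(c² + d²) = (ac − bd)² + (ad + bc)² = (ac + bd)² + (ad − bc)²:
  37 · 61 = 2257: from (1² + 6²)(5² + 6²), take (1·5 − 6·6, 1·6 + 6·5) = (5 − 36, 6 + 30) = (-31, 36); dropping signs (only squares matter) gives (31, 36); check 31² + 36² = 961 + 1296 = 2257 ✓.
  Scale by k = 4: (4·31, 4·36) = (124, 144).
Step 4: Order so x ≤ y and verify: 124² + 144² = 15376 + 20736 = 36112 = n. ✓

n = 36112 = 124² + 144² (one valid representation with x ≤ y).


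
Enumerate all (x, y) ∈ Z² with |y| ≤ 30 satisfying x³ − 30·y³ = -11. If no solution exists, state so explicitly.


The equation is x³ - 30y³ = -11. For fixed y, x³ = 30·y³ − 11, so a solution requires the RHS to be a perfect cube.
Strategy: iterate y from -30 to 30, compute RHS = 30·y³ − 11, and check whether it is a (positive or negative) perfect cube.
Check small values of y:
  y = 0: RHS = -11 is not a perfect cube.
  y = 1: RHS = 19 is not a perfect cube.
  y = -1: RHS = -41 is not a perfect cube.
  y = 2: RHS = 229 is not a perfect cube.
  y = -2: RHS = -251 is not a perfect cube.
  y = 3: RHS = 799 is not a perfect cube.
  y = -3: RHS = -821 is not a perfect cube.
Continuing the search up to |y| = 30 finds no solutions either.
No (x, y) in the scanned range satisfies the equation.

No integer solutions with |y| ≤ 30.


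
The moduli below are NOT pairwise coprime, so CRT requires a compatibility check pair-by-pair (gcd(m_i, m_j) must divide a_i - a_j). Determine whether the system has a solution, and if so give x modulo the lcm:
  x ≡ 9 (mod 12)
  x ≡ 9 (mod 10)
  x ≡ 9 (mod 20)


Moduli 12, 10, 20 are not pairwise coprime, so CRT works modulo lcm(m_i) when all pairwise compatibility conditions hold.
Pairwise compatibility: gcd(m_i, m_j) must divide a_i - a_j for every pair.
Merge one congruence at a time:
  Start: x ≡ 9 (mod 12).
  Combine with x ≡ 9 (mod 10): gcd(12, 10) = 2; 9 - 9 = 0, which IS divisible by 2, so compatible.
    Write x = 9 + 12·t and substitute into x ≡ 9 (mod 10): 12·t ≡ 9 − 9 = 0 (mod 10).
    Divide the congruence (and modulus) by g = 2: 6·t ≡ 0 (mod 5).
    Reduce coefficients mod 5: 1·t ≡ 0 (mod 5).
    So t ≡ 0 (mod 5).
    Then x = 9 + 12·0 = 9, valid modulo lcm(12, 10) = 60: x ≡ 9 (mod 60).
  Combine with x ≡ 9 (mod 20): gcd(60, 20) = 20; 9 - 9 = 0, which IS divisible by 20, so compatible.
    Write x = 9 + 60·t and substitute into x ≡ 9 (mod 20): 60·t ≡ 9 − 9 = 0 (mod 20).
    Divide the congruence (and modulus) by g = 20: 3·t ≡ 0 (mod 1).
    Modulo 1 every t works; take t = 0.
    Then x = 9 + 60·0 = 9, valid modulo lcm(60, 20) = 60: x ≡ 9 (mod 60).
Verify: 9 mod 12 = 9, 9 mod 10 = 9, 9 mod 20 = 9.

x ≡ 9 (mod 60).


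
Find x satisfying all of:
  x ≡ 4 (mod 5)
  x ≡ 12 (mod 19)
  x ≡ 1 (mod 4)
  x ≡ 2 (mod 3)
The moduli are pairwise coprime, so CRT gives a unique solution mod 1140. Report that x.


Product of moduli M = 5 · 19 · 4 · 3 = 1140.
Merge one congruence at a time:
  Start: x ≡ 4 (mod 5).
  Combine with x ≡ 12 (mod 19); new modulus lcm = 95.
    Write x = 4 + 5·t and substitute into x ≡ 12 (mod 19): 5·t ≡ 12 − 4 = 8 (mod 19).
    The inverse of 5 mod 19 is 4 (since 5·4 = 20 = 1·19 + 1), so t ≡ 4·8 = 32 ≡ 13 (mod 19).
    Then x = 4 + 5·13 = 69, valid modulo lcm(5, 19) = 95: x ≡ 69 (mod 95).
  Combine with x ≡ 1 (mod 4); new modulus lcm = 380.
    Write x = 69 + 95·t and substitute into x ≡ 1 (mod 4): 95·t ≡ 1 − 69 = -68 (mod 4).
    Reduce coefficients mod 4: 3·t ≡ 0 (mod 4).
    The inverse of 3 mod 4 is 3 (since 3·3 = 9 = 2·4 + 1), so t ≡ 3·0 = 0 ≡ 0 (mod 4).
    Then x = 69 + 95·0 = 69, valid modulo lcm(95, 4) = 380: x ≡ 69 (mod 380).
  Combine with x ≡ 2 (mod 3); new modulus lcm = 1140.
    Write x = 69 + 380·t and substitute into x ≡ 2 (mod 3): 380·t ≡ 2 − 69 = -67 (mod 3).
    Reduce coefficients mod 3: 2·t ≡ 2 (mod 3).
    The inverse of 2 mod 3 is 2 (since 2·2 = 4 = 1·3 + 1), so t ≡ 2·2 = 4 ≡ 1 (mod 3).
    Then x = 69 + 380·1 = 449, valid modulo lcm(380, 3) = 1140: x ≡ 449 (mod 1140).
Verify against each original: 449 mod 5 = 4, 449 mod 19 = 12, 449 mod 4 = 1, 449 mod 3 = 2.

x ≡ 449 (mod 1140).


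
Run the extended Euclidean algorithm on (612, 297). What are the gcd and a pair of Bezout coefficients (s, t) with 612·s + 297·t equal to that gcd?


Euclidean algorithm on (612, 297) — divide until remainder is 0:
  612 = 2 · 297 + 18
  297 = 16 · 18 + 9
  18 = 2 · 9 + 0
gcd(612, 297) = 9.
Track Bezout coefficients alongside the remainders: start with r₀ = 612 = a·1 + b·0 (s = 1, t = 0) and r₁ = 297 = a·0 + b·1 (s = 0, t = 1); each new remainder r_{k+1} = r_{k-1} − q_k·r_k inherits s_{k+1} = s_{k-1} − q_k·s_k, t_{k+1} = t_{k-1} − q_k·t_k, so r_k = a·s_k + b·t_k at every step:
  q = 2: r = 18, s = 1 − 2·0 = 1, t = 0 − 2·1 = -2  (check: 612·1 + 297·(-2) = 18)
  q = 16: r = 9, s = 0 − 16·1 = -16, t = 1 − 16·(-2) = 33  (check: 612·(-16) + 297·33 = 9)
The row with r = 9 (the gcd) gives the Bezout coefficients s = -16, t = 33.
Result: 612 · (-16) + 297 · (33) = 9.

gcd(612, 297) = 9; s = -16, t = 33 (check: 612·(-16) + 297·33 = 9).


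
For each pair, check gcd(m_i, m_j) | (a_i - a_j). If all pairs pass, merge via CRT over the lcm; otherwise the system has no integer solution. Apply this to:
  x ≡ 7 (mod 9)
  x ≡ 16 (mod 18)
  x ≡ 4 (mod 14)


Moduli 9, 18, 14 are not pairwise coprime, so CRT works modulo lcm(m_i) when all pairwise compatibility conditions hold.
Pairwise compatibility: gcd(m_i, m_j) must divide a_i - a_j for every pair.
Merge one congruence at a time:
  Start: x ≡ 7 (mod 9).
  Combine with x ≡ 16 (mod 18): gcd(9, 18) = 9; 16 - 7 = 9, which IS divisible by 9, so compatible.
    Write x = 7 + 9·t and substitute into x ≡ 16 (mod 18): 9·t ≡ 16 − 7 = 9 (mod 18).
    Divide the congruence (and modulus) by g = 9: 1·t ≡ 1 (mod 2).
    So t ≡ 1 (mod 2).
    Then x = 7 + 9·1 = 16, valid modulo lcm(9, 18) = 18: x ≡ 16 (mod 18).
  Combine with x ≡ 4 (mod 14): gcd(18, 14) = 2; 4 - 16 = -12, which IS divisible by 2, so compatible.
    Write x = 16 + 18·t and substitute into x ≡ 4 (mod 14): 18·t ≡ 4 − 16 = -12 (mod 14).
    Divide the congruence (and modulus) by g = 2: 9·t ≡ -6 (mod 7).
    Reduce coefficients mod 7: 2·t ≡ 1 (mod 7).
    The inverse of 2 mod 7 is 4 (since 2·4 = 8 = 1·7 + 1), so t ≡ 4·1 = 4 ≡ 4 (mod 7).
    Then x = 16 + 18·4 = 88, valid modulo lcm(18, 14) = 126: x ≡ 88 (mod 126).
Verify: 88 mod 9 = 7, 88 mod 18 = 16, 88 mod 14 = 4.

x ≡ 88 (mod 126).


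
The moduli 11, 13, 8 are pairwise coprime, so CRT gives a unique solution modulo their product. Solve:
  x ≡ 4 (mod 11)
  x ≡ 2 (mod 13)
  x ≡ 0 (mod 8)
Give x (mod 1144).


Moduli 11, 13, 8 are pairwise coprime; by CRT there is a unique solution modulo M = 11 · 13 · 8 = 1144.
Solve pairwise, accumulating the modulus:
  Start with x ≡ 4 (mod 11).
  Combine with x ≡ 2 (mod 13): since gcd(11, 13) = 1, we get a unique residue mod 143.
    Write x = 4 + 11·t and substitute into x ≡ 2 (mod 13): 11·t ≡ 2 − 4 = -2 (mod 13).
    Reduce coefficients mod 13: 11·t ≡ 11 (mod 13).
    The inverse of 11 mod 13 is 6 (since 11·6 = 66 = 5·13 + 1), so t ≡ 6·11 = 66 ≡ 1 (mod 13).
    Then x = 4 + 11·1 = 15, valid modulo lcm(11, 13) = 143: x ≡ 15 (mod 143).
  Combine with x ≡ 0 (mod 8): since gcd(143, 8) = 1, we get a unique residue mod 1144.
    Write x = 15 + 143·t and substitute into x ≡ 0 (mod 8): 143·t ≡ 0 − 15 = -15 (mod 8).
    Reduce coefficients mod 8: 7·t ≡ 1 (mod 8).
    The inverse of 7 mod 8 is 7 (since 7·7 = 49 = 6·8 + 1), so t ≡ 7·1 = 7 ≡ 7 (mod 8).
    Then x = 15 + 143·7 = 1016, valid modulo lcm(143, 8) = 1144: x ≡ 1016 (mod 1144).
Verify: 1016 mod 11 = 4 ✓, 1016 mod 13 = 2 ✓, 1016 mod 8 = 0 ✓.

x ≡ 1016 (mod 1144).


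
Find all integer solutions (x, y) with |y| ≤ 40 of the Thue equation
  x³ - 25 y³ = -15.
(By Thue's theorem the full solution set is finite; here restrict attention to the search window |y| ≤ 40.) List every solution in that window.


The equation is x³ - 25y³ = -15. For fixed y, x³ = 25·y³ − 15, so a solution requires the RHS to be a perfect cube.
Strategy: iterate y from -40 to 40, compute RHS = 25·y³ − 15, and check whether it is a (positive or negative) perfect cube.
Check small values of y:
  y = 0: RHS = -15 is not a perfect cube.
  y = 1: RHS = 10 is not a perfect cube.
  y = -1: RHS = -40 is not a perfect cube.
  y = 2: RHS = 185 is not a perfect cube.
  y = -2: RHS = -215 is not a perfect cube.
  y = 3: RHS = 660 is not a perfect cube.
  y = -3: RHS = -690 is not a perfect cube.
Continuing the search up to |y| = 40 finds no solutions either.
No (x, y) in the scanned range satisfies the equation.

No integer solutions with |y| ≤ 40.


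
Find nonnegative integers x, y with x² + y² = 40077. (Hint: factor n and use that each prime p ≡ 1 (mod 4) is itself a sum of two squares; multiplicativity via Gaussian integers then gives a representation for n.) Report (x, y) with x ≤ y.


Step 1: Factor n = 40077 = 3^2 · 61 · 73.
Step 2: Check the mod-4 condition on each prime factor: 3 ≡ 3 (mod 4), exponent 2 (must be even); 61 ≡ 1 (mod 4), exponent 1; 73 ≡ 1 (mod 4), exponent 1.
All primes ≡ 3 (mod 4) appear to even exponent (or don't appear), so by the two-squares theorem n IS expressible as a sum of two squares.
Step 3: Build a representation. Group n = k² · m with k = 3 and m = 61 · 73 = 4453 (a product of primes ≡ 1 (mod 4)); a representation of m scales to one of n via (k·x)² + (k·y)² = k²(x² + y²). Each prime p ≡ 1 (mod 4) is itself a sum of two squares; find a² by testing p − a² for a perfect square:
  61: 61 − 1² = 60, 61 − 2² = 57, 61 − 3² = 52, 61 − 4² = 45, 61 − 5² = 36 = 6² ⇒ 61 = 5² + 6².
  73: 73 − 1² = 72, 73 − 2² = 69, 73 − 3² = 64 = 8² ⇒ 73 = 3² + 8².
  Combine using the Brahmagupta–Fibonacci identity (a² + b²)(c² + d²) = (ac − bd)² + (ad + bc)² = (ac + bd)² + (ad − bc)²:
  61 · 73 = 4453: from (5² + 6²)(3² + 8²), take (5·3 − 6·8, 5·8 + 6·3) = (15 − 48, 40 + 18) = (-33, 58); dropping signs (only squares matter) gives (33, 58); check 33² + 58² = 1089 + 3364 = 4453 ✓.
  Scale by k = 3: (3·33, 3·58) = (99, 174).
Step 4: Order so x ≤ y and verify: 99² + 174² = 9801 + 30276 = 40077 = n. ✓

n = 40077 = 99² + 174² (one valid representation with x ≤ y).


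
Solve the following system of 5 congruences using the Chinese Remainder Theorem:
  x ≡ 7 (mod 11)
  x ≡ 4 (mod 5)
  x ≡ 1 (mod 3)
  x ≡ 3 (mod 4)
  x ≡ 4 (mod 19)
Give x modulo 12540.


Product of moduli M = 11 · 5 · 3 · 4 · 19 = 12540.
Merge one congruence at a time:
  Start: x ≡ 7 (mod 11).
  Combine with x ≡ 4 (mod 5); new modulus lcm = 55.
    Write x = 7 + 11·t and substitute into x ≡ 4 (mod 5): 11·t ≡ 4 − 7 = -3 (mod 5).
    Reduce coefficients mod 5: 1·t ≡ 2 (mod 5).
    So t ≡ 2 (mod 5).
    Then x = 7 + 11·2 = 29, valid modulo lcm(11, 5) = 55: x ≡ 29 (mod 55).
  Combine with x ≡ 1 (mod 3); new modulus lcm = 165.
    Write x = 29 + 55·t and substitute into x ≡ 1 (mod 3): 55·t ≡ 1 − 29 = -28 (mod 3).
    Reduce coefficients mod 3: 1·t ≡ 2 (mod 3).
    So t ≡ 2 (mod 3).
    Then x = 29 + 55·2 = 139, valid modulo lcm(55, 3) = 165: x ≡ 139 (mod 165).
  Combine with x ≡ 3 (mod 4); new modulus lcm = 660.
    Write x = 139 + 165·t and substitute into x ≡ 3 (mod 4): 165·t ≡ 3 − 139 = -136 (mod 4).
    Reduce coefficients mod 4: 1·t ≡ 0 (mod 4).
    So t ≡ 0 (mod 4).
    Then x = 139 + 165·0 = 139, valid modulo lcm(165, 4) = 660: x ≡ 139 (mod 660).
  Combine with x ≡ 4 (mod 19); new modulus lcm = 12540.
    Write x = 139 + 660·t and substitute into x ≡ 4 (mod 19): 660·t ≡ 4 − 139 = -135 (mod 19).
    Reduce coefficients mod 19: 14·t ≡ 17 (mod 19).
    The inverse of 14 mod 19 is 15 (since 14·15 = 210 = 11·19 + 1), so t ≡ 15·17 = 255 ≡ 8 (mod 19).
    Then x = 139 + 660·8 = 5419, valid modulo lcm(660, 19) = 12540: x ≡ 5419 (mod 12540).
Verify against each original: 5419 mod 11 = 7, 5419 mod 5 = 4, 5419 mod 3 = 1, 5419 mod 4 = 3, 5419 mod 19 = 4.

x ≡ 5419 (mod 12540).


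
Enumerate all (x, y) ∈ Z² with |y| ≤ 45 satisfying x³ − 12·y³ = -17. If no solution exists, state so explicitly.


The equation is x³ - 12y³ = -17. For fixed y, x³ = 12·y³ − 17, so a solution requires the RHS to be a perfect cube.
Strategy: iterate y from -45 to 45, compute RHS = 12·y³ − 17, and check whether it is a (positive or negative) perfect cube.
Check small values of y:
  y = 0: RHS = -17 is not a perfect cube.
  y = 1: RHS = -5 is not a perfect cube.
  y = -1: RHS = -29 is not a perfect cube.
  y = 2: RHS = 79 is not a perfect cube.
  y = -2: RHS = -113 is not a perfect cube.
  y = 3: RHS = 307 is not a perfect cube.
  y = -3: RHS = -341 is not a perfect cube.
Continuing the search up to |y| = 45 finds no solutions either.
No (x, y) in the scanned range satisfies the equation.

No integer solutions with |y| ≤ 45.


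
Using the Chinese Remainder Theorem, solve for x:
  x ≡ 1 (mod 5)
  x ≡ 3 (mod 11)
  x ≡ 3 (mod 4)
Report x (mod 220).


Moduli 5, 11, 4 are pairwise coprime; by CRT there is a unique solution modulo M = 5 · 11 · 4 = 220.
Solve pairwise, accumulating the modulus:
  Start with x ≡ 1 (mod 5).
  Combine with x ≡ 3 (mod 11): since gcd(5, 11) = 1, we get a unique residue mod 55.
    Write x = 1 + 5·t and substitute into x ≡ 3 (mod 11): 5·t ≡ 3 − 1 = 2 (mod 11).
    The inverse of 5 mod 11 is 9 (since 5·9 = 45 = 4·11 + 1), so t ≡ 9·2 = 18 ≡ 7 (mod 11).
    Then x = 1 + 5·7 = 36, valid modulo lcm(5, 11) = 55: x ≡ 36 (mod 55).
  Combine with x ≡ 3 (mod 4): since gcd(55, 4) = 1, we get a unique residue mod 220.
    Write x = 36 + 55·t and substitute into x ≡ 3 (mod 4): 55·t ≡ 3 − 36 = -33 (mod 4).
    Reduce coefficients mod 4: 3·t ≡ 3 (mod 4).
    The inverse of 3 mod 4 is 3 (since 3·3 = 9 = 2·4 + 1), so t ≡ 3·3 = 9 ≡ 1 (mod 4).
    Then x = 36 + 55·1 = 91, valid modulo lcm(55, 4) = 220: x ≡ 91 (mod 220).
Verify: 91 mod 5 = 1 ✓, 91 mod 11 = 3 ✓, 91 mod 4 = 3 ✓.

x ≡ 91 (mod 220).


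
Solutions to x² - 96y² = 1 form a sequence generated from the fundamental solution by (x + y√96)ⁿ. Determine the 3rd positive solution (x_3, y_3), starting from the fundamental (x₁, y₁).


Step 1: Find the fundamental solution (x₁, y₁) of x² - 96y² = 1.
  Expand √96 as a continued fraction. a₀ = ⌊√96⌋ = 9; iterate m_{k+1} = d_k·a_k − m_k, d_{k+1} = (96 − m_{k+1}²)/d_k, a_{k+1} = ⌊(a₀ + m_{k+1})/d_{k+1}⌋ (starting m₀ = 0, d₀ = 1), with convergents p_k = a_k·p_{k-1} + p_{k-2}, q_k = a_k·q_{k-1} + q_{k-2} (p₋₁ = 1, q₋₁ = 0):
  k = 0: a₀ = 9; p₀/q₀ = 9/1; p₀² − 96·q₀² = 81 − 96 = -15.
  k = 1: m = 9, d = 15, a = ⌊(9 + 9)/15⌋ = 1; p/q = (1·9 + 1)/(1·1 + 0) = 10/1; p² − 96·q² = 100 − 96 = 4.
  k = 2: m = 6, d = 4, a = ⌊(9 + 6)/4⌋ = 3; p/q = (3·10 + 9)/(3·1 + 1) = 39/4; p² − 96·q² = 1521 − 1536 = -15.
  k = 3: m = 6, d = 15, a = ⌊(9 + 6)/15⌋ = 1; p/q = (1·39 + 10)/(1·4 + 1) = 49/5; p² − 96·q² = 2401 − 2400 = 1.
  The first convergent with p² − 96·q² = 1 gives the fundamental solution (x₁, y₁) = (49, 5).
Step 2: Apply the recurrence (x_{n+1}, y_{n+1}) = (x₁x_n + 96y₁y_n, x₁y_n + y₁x_n) repeatedly.
  From (x_1, y_1) = (49, 5): x_2 = 49·49 + 96·5·5 = 4801; y_2 = 49·5 + 5·49 = 490.
  From (x_2, y_2) = (4801, 490): x_3 = 49·4801 + 96·5·490 = 470449; y_3 = 49·490 + 5·4801 = 48015.
Step 3: Verify x_3² - 96·y_3² = 221322261601 - 221322261600 = 1 (should be 1). ✓

(x_1, y_1) = (49, 5); (x_3, y_3) = (470449, 48015).


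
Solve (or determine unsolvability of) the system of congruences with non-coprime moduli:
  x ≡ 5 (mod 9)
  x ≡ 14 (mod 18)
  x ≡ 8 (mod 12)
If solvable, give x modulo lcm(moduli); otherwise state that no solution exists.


Moduli 9, 18, 12 are not pairwise coprime, so CRT works modulo lcm(m_i) when all pairwise compatibility conditions hold.
Pairwise compatibility: gcd(m_i, m_j) must divide a_i - a_j for every pair.
Merge one congruence at a time:
  Start: x ≡ 5 (mod 9).
  Combine with x ≡ 14 (mod 18): gcd(9, 18) = 9; 14 - 5 = 9, which IS divisible by 9, so compatible.
    Write x = 5 + 9·t and substitute into x ≡ 14 (mod 18): 9·t ≡ 14 − 5 = 9 (mod 18).
    Divide the congruence (and modulus) by g = 9: 1·t ≡ 1 (mod 2).
    So t ≡ 1 (mod 2).
    Then x = 5 + 9·1 = 14, valid modulo lcm(9, 18) = 18: x ≡ 14 (mod 18).
  Combine with x ≡ 8 (mod 12): gcd(18, 12) = 6; 8 - 14 = -6, which IS divisible by 6, so compatible.
    Write x = 14 + 18·t and substitute into x ≡ 8 (mod 12): 18·t ≡ 8 − 14 = -6 (mod 12).
    Divide the congruence (and modulus) by g = 6: 3·t ≡ -1 (mod 2).
    Reduce coefficients mod 2: 1·t ≡ 1 (mod 2).
    So t ≡ 1 (mod 2).
    Then x = 14 + 18·1 = 32, valid modulo lcm(18, 12) = 36: x ≡ 32 (mod 36).
Verify: 32 mod 9 = 5, 32 mod 18 = 14, 32 mod 12 = 8.

x ≡ 32 (mod 36).


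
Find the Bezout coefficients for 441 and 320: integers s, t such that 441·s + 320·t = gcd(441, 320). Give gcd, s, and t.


Euclidean algorithm on (441, 320) — divide until remainder is 0:
  441 = 1 · 320 + 121
  320 = 2 · 121 + 78
  121 = 1 · 78 + 43
  78 = 1 · 43 + 35
  43 = 1 · 35 + 8
  35 = 4 · 8 + 3
  8 = 2 · 3 + 2
  3 = 1 · 2 + 1
  2 = 2 · 1 + 0
gcd(441, 320) = 1.
Track Bezout coefficients alongside the remainders: start with r₀ = 441 = a·1 + b·0 (s = 1, t = 0) and r₁ = 320 = a·0 + b·1 (s = 0, t = 1); each new remainder r_{k+1} = r_{k-1} − q_k·r_k inherits s_{k+1} = s_{k-1} − q_k·s_k, t_{k+1} = t_{k-1} − q_k·t_k, so r_k = a·s_k + b·t_k at every step:
  q = 1: r = 121, s = 1 − 1·0 = 1, t = 0 − 1·1 = -1  (check: 441·1 + 320·(-1) = 121)
  q = 2: r = 78, s = 0 − 2·1 = -2, t = 1 − 2·(-1) = 3  (check: 441·(-2) + 320·3 = 78)
  q = 1: r = 43, s = 1 − 1·(-2) = 3, t = -1 − 1·3 = -4  (check: 441·3 + 320·(-4) = 43)
  q = 1: r = 35, s = -2 − 1·3 = -5, t = 3 − 1·(-4) = 7  (check: 441·(-5) + 320·7 = 35)
  q = 1: r = 8, s = 3 − 1·(-5) = 8, t = -4 − 1·7 = -11  (check: 441·8 + 320·(-11) = 8)
  q = 4: r = 3, s = -5 − 4·8 = -37, t = 7 − 4·(-11) = 51  (check: 441·(-37) + 320·51 = 3)
  q = 2: r = 2, s = 8 − 2·(-37) = 82, t = -11 − 2·51 = -113  (check: 441·82 + 320·(-113) = 2)
  q = 1: r = 1, s = -37 − 1·82 = -119, t = 51 − 1·(-113) = 164  (check: 441·(-119) + 320·164 = 1)
The row with r = 1 (the gcd) gives the Bezout coefficients s = -119, t = 164.
Result: 441 · (-119) + 320 · (164) = 1.

gcd(441, 320) = 1; s = -119, t = 164 (check: 441·(-119) + 320·164 = 1).


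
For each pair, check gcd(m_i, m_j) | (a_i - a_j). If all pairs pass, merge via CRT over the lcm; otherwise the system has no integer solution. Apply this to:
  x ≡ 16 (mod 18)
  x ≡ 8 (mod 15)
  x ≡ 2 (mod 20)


Moduli 18, 15, 20 are not pairwise coprime, so CRT works modulo lcm(m_i) when all pairwise compatibility conditions hold.
Pairwise compatibility: gcd(m_i, m_j) must divide a_i - a_j for every pair.
Merge one congruence at a time:
  Start: x ≡ 16 (mod 18).
  Combine with x ≡ 8 (mod 15): gcd(18, 15) = 3, and 8 - 16 = -8 is NOT divisible by 3.
    ⇒ system is inconsistent (no integer solution).

No solution (the system is inconsistent).


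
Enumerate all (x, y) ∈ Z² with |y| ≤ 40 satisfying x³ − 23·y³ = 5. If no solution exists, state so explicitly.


The equation is x³ - 23y³ = 5. For fixed y, x³ = 23·y³ + 5, so a solution requires the RHS to be a perfect cube.
Strategy: iterate y from -40 to 40, compute RHS = 23·y³ + 5, and check whether it is a (positive or negative) perfect cube.
Check small values of y:
  y = 0: RHS = 5 is not a perfect cube.
  y = 1: RHS = 28 is not a perfect cube.
  y = -1: RHS = -18 is not a perfect cube.
  y = 2: RHS = 189 is not a perfect cube.
  y = -2: RHS = -179 is not a perfect cube.
  y = 3: RHS = 626 is not a perfect cube.
  y = -3: RHS = -616 is not a perfect cube.
Continuing the search up to |y| = 40 finds no solutions either.
No (x, y) in the scanned range satisfies the equation.

No integer solutions with |y| ≤ 40.


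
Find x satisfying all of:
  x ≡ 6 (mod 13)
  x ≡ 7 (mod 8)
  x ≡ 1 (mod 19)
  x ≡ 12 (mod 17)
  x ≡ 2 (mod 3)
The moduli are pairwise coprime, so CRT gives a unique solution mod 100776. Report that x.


Product of moduli M = 13 · 8 · 19 · 17 · 3 = 100776.
Merge one congruence at a time:
  Start: x ≡ 6 (mod 13).
  Combine with x ≡ 7 (mod 8); new modulus lcm = 104.
    Write x = 6 + 13·t and substitute into x ≡ 7 (mod 8): 13·t ≡ 7 − 6 = 1 (mod 8).
    Reduce coefficients mod 8: 5·t ≡ 1 (mod 8).
    The inverse of 5 mod 8 is 5 (since 5·5 = 25 = 3·8 + 1), so t ≡ 5·1 = 5 ≡ 5 (mod 8).
    Then x = 6 + 13·5 = 71, valid modulo lcm(13, 8) = 104: x ≡ 71 (mod 104).
  Combine with x ≡ 1 (mod 19); new modulus lcm = 1976.
    Write x = 71 + 104·t and substitute into x ≡ 1 (mod 19): 104·t ≡ 1 − 71 = -70 (mod 19).
    Reduce coefficients mod 19: 9·t ≡ 6 (mod 19).
    The inverse of 9 mod 19 is 17 (since 9·17 = 153 = 8·19 + 1), so t ≡ 17·6 = 102 ≡ 7 (mod 19).
    Then x = 71 + 104·7 = 799, valid modulo lcm(104, 19) = 1976: x ≡ 799 (mod 1976).
  Combine with x ≡ 12 (mod 17); new modulus lcm = 33592.
    Write x = 799 + 1976·t and substitute into x ≡ 12 (mod 17): 1976·t ≡ 12 − 799 = -787 (mod 17).
    Reduce coefficients mod 17: 4·t ≡ 12 (mod 17).
    The inverse of 4 mod 17 is 13 (since 4·13 = 52 = 3·17 + 1), so t ≡ 13·12 = 156 ≡ 3 (mod 17).
    Then x = 799 + 1976·3 = 6727, valid modulo lcm(1976, 17) = 33592: x ≡ 6727 (mod 33592).
  Combine with x ≡ 2 (mod 3); new modulus lcm = 100776.
    Write x = 6727 + 33592·t and substitute into x ≡ 2 (mod 3): 33592·t ≡ 2 − 6727 = -6725 (mod 3).
    Reduce coefficients mod 3: 1·t ≡ 1 (mod 3).
    So t ≡ 1 (mod 3).
    Then x = 6727 + 33592·1 = 40319, valid modulo lcm(33592, 3) = 100776: x ≡ 40319 (mod 100776).
Verify against each original: 40319 mod 13 = 6, 40319 mod 8 = 7, 40319 mod 19 = 1, 40319 mod 17 = 12, 40319 mod 3 = 2.

x ≡ 40319 (mod 100776).


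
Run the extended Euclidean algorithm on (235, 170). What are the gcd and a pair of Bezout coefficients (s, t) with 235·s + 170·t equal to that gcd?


Euclidean algorithm on (235, 170) — divide until remainder is 0:
  235 = 1 · 170 + 65
  170 = 2 · 65 + 40
  65 = 1 · 40 + 25
  40 = 1 · 25 + 15
  25 = 1 · 15 + 10
  15 = 1 · 10 + 5
  10 = 2 · 5 + 0
gcd(235, 170) = 5.
Track Bezout coefficients alongside the remainders: start with r₀ = 235 = a·1 + b·0 (s = 1, t = 0) and r₁ = 170 = a·0 + b·1 (s = 0, t = 1); each new remainder r_{k+1} = r_{k-1} − q_k·r_k inherits s_{k+1} = s_{k-1} − q_k·s_k, t_{k+1} = t_{k-1} − q_k·t_k, so r_k = a·s_k + b·t_k at every step:
  q = 1: r = 65, s = 1 − 1·0 = 1, t = 0 − 1·1 = -1  (check: 235·1 + 170·(-1) = 65)
  q = 2: r = 40, s = 0 − 2·1 = -2, t = 1 − 2·(-1) = 3  (check: 235·(-2) + 170·3 = 40)
  q = 1: r = 25, s = 1 − 1·(-2) = 3, t = -1 − 1·3 = -4  (check: 235·3 + 170·(-4) = 25)
  q = 1: r = 15, s = -2 − 1·3 = -5, t = 3 − 1·(-4) = 7  (check: 235·(-5) + 170·7 = 15)
  q = 1: r = 10, s = 3 − 1·(-5) = 8, t = -4 − 1·7 = -11  (check: 235·8 + 170·(-11) = 10)
  q = 1: r = 5, s = -5 − 1·8 = -13, t = 7 − 1·(-11) = 18  (check: 235·(-13) + 170·18 = 5)
The row with r = 5 (the gcd) gives the Bezout coefficients s = -13, t = 18.
Result: 235 · (-13) + 170 · (18) = 5.

gcd(235, 170) = 5; s = -13, t = 18 (check: 235·(-13) + 170·18 = 5).


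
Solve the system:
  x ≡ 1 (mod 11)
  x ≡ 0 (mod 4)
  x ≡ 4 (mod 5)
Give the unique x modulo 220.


Moduli 11, 4, 5 are pairwise coprime; by CRT there is a unique solution modulo M = 11 · 4 · 5 = 220.
Solve pairwise, accumulating the modulus:
  Start with x ≡ 1 (mod 11).
  Combine with x ≡ 0 (mod 4): since gcd(11, 4) = 1, we get a unique residue mod 44.
    Write x = 1 + 11·t and substitute into x ≡ 0 (mod 4): 11·t ≡ 0 − 1 = -1 (mod 4).
    Reduce coefficients mod 4: 3·t ≡ 3 (mod 4).
    The inverse of 3 mod 4 is 3 (since 3·3 = 9 = 2·4 + 1), so t ≡ 3·3 = 9 ≡ 1 (mod 4).
    Then x = 1 + 11·1 = 12, valid modulo lcm(11, 4) = 44: x ≡ 12 (mod 44).
  Combine with x ≡ 4 (mod 5): since gcd(44, 5) = 1, we get a unique residue mod 220.
    Write x = 12 + 44·t and substitute into x ≡ 4 (mod 5): 44·t ≡ 4 − 12 = -8 (mod 5).
    Reduce coefficients mod 5: 4·t ≡ 2 (mod 5).
    The inverse of 4 mod 5 is 4 (since 4·4 = 16 = 3·5 + 1), so t ≡ 4·2 = 8 ≡ 3 (mod 5).
    Then x = 12 + 44·3 = 144, valid modulo lcm(44, 5) = 220: x ≡ 144 (mod 220).
Verify: 144 mod 11 = 1 ✓, 144 mod 4 = 0 ✓, 144 mod 5 = 4 ✓.

x ≡ 144 (mod 220).


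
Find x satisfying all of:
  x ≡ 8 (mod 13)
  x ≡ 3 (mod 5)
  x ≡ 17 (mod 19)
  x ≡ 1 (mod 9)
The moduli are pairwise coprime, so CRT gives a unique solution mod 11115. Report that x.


Product of moduli M = 13 · 5 · 19 · 9 = 11115.
Merge one congruence at a time:
  Start: x ≡ 8 (mod 13).
  Combine with x ≡ 3 (mod 5); new modulus lcm = 65.
    Write x = 8 + 13·t and substitute into x ≡ 3 (mod 5): 13·t ≡ 3 − 8 = -5 (mod 5).
    Reduce coefficients mod 5: 3·t ≡ 0 (mod 5).
    The inverse of 3 mod 5 is 2 (since 3·2 = 6 = 1·5 + 1), so t ≡ 2·0 = 0 ≡ 0 (mod 5).
    Then x = 8 + 13·0 = 8, valid modulo lcm(13, 5) = 65: x ≡ 8 (mod 65).
  Combine with x ≡ 17 (mod 19); new modulus lcm = 1235.
    Write x = 8 + 65·t and substitute into x ≡ 17 (mod 19): 65·t ≡ 17 − 8 = 9 (mod 19).
    Reduce coefficients mod 19: 8·t ≡ 9 (mod 19).
    The inverse of 8 mod 19 is 12 (since 8·12 = 96 = 5·19 + 1), so t ≡ 12·9 = 108 ≡ 13 (mod 19).
    Then x = 8 + 65·13 = 853, valid modulo lcm(65, 19) = 1235: x ≡ 853 (mod 1235).
  Combine with x ≡ 1 (mod 9); new modulus lcm = 11115.
    Write x = 853 + 1235·t and substitute into x ≡ 1 (mod 9): 1235·t ≡ 1 − 853 = -852 (mod 9).
    Reduce coefficients mod 9: 2·t ≡ 3 (mod 9).
    The inverse of 2 mod 9 is 5 (since 2·5 = 10 = 1·9 + 1), so t ≡ 5·3 = 15 ≡ 6 (mod 9).
    Then x = 853 + 1235·6 = 8263, valid modulo lcm(1235, 9) = 11115: x ≡ 8263 (mod 11115).
Verify against each original: 8263 mod 13 = 8, 8263 mod 5 = 3, 8263 mod 19 = 17, 8263 mod 9 = 1.

x ≡ 8263 (mod 11115).


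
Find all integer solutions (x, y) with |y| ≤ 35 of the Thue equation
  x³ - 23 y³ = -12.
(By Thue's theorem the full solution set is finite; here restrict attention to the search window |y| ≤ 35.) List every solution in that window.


The equation is x³ - 23y³ = -12. For fixed y, x³ = 23·y³ − 12, so a solution requires the RHS to be a perfect cube.
Strategy: iterate y from -35 to 35, compute RHS = 23·y³ − 12, and check whether it is a (positive or negative) perfect cube.
Check small values of y:
  y = 0: RHS = -12 is not a perfect cube.
  y = 1: RHS = 11 is not a perfect cube.
  y = -1: RHS = -35 is not a perfect cube.
  y = 2: RHS = 172 is not a perfect cube.
  y = -2: RHS = -196 is not a perfect cube.
  y = 3: RHS = 609 is not a perfect cube.
  y = -3: RHS = -633 is not a perfect cube.
Continuing the search up to |y| = 35 finds no solutions either.
No (x, y) in the scanned range satisfies the equation.

No integer solutions with |y| ≤ 35.


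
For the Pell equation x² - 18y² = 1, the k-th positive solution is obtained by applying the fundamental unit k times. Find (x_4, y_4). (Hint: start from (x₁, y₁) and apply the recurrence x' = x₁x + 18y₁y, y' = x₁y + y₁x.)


Step 1: Find the fundamental solution (x₁, y₁) of x² - 18y² = 1.
  Expand √18 as a continued fraction. a₀ = ⌊√18⌋ = 4; iterate m_{k+1} = d_k·a_k − m_k, d_{k+1} = (18 − m_{k+1}²)/d_k, a_{k+1} = ⌊(a₀ + m_{k+1})/d_{k+1}⌋ (starting m₀ = 0, d₀ = 1), with convergents p_k = a_k·p_{k-1} + p_{k-2}, q_k = a_k·q_{k-1} + q_{k-2} (p₋₁ = 1, q₋₁ = 0):
  k = 0: a₀ = 4; p₀/q₀ = 4/1; p₀² − 18·q₀² = 16 − 18 = -2.
  k = 1: m = 4, d = 2, a = ⌊(4 + 4)/2⌋ = 4; p/q = (4·4 + 1)/(4·1 + 0) = 17/4; p² − 18·q² = 289 − 288 = 1.
  The first convergent with p² − 18·q² = 1 gives the fundamental solution (x₁, y₁) = (17, 4).
Step 2: Apply the recurrence (x_{n+1}, y_{n+1}) = (x₁x_n + 18y₁y_n, x₁y_n + y₁x_n) repeatedly.
  From (x_1, y_1) = (17, 4): x_2 = 17·17 + 18·4·4 = 577; y_2 = 17·4 + 4·17 = 136.
  From (x_2, y_2) = (577, 136): x_3 = 17·577 + 18·4·136 = 19601; y_3 = 17·136 + 4·577 = 4620.
  From (x_3, y_3) = (19601, 4620): x_4 = 17·19601 + 18·4·4620 = 665857; y_4 = 17·4620 + 4·19601 = 156944.
Step 3: Verify x_4² - 18·y_4² = 443365544449 - 443365544448 = 1 (should be 1). ✓

(x_1, y_1) = (17, 4); (x_4, y_4) = (665857, 156944).


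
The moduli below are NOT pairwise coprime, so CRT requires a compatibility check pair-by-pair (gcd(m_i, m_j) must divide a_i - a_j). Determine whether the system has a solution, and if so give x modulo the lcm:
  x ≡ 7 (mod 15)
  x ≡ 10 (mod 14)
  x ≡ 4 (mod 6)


Moduli 15, 14, 6 are not pairwise coprime, so CRT works modulo lcm(m_i) when all pairwise compatibility conditions hold.
Pairwise compatibility: gcd(m_i, m_j) must divide a_i - a_j for every pair.
Merge one congruence at a time:
  Start: x ≡ 7 (mod 15).
  Combine with x ≡ 10 (mod 14): gcd(15, 14) = 1; 10 - 7 = 3, which IS divisible by 1, so compatible.
    Write x = 7 + 15·t and substitute into x ≡ 10 (mod 14): 15·t ≡ 10 − 7 = 3 (mod 14).
    Reduce coefficients mod 14: 1·t ≡ 3 (mod 14).
    So t ≡ 3 (mod 14).
    Then x = 7 + 15·3 = 52, valid modulo lcm(15, 14) = 210: x ≡ 52 (mod 210).
  Combine with x ≡ 4 (mod 6): gcd(210, 6) = 6; 4 - 52 = -48, which IS divisible by 6, so compatible.
    Write x = 52 + 210·t and substitute into x ≡ 4 (mod 6): 210·t ≡ 4 − 52 = -48 (mod 6).
    Divide the congruence (and modulus) by g = 6: 35·t ≡ -8 (mod 1).
    Modulo 1 every t works; take t = 0.
    Then x = 52 + 210·0 = 52, valid modulo lcm(210, 6) = 210: x ≡ 52 (mod 210).
Verify: 52 mod 15 = 7, 52 mod 14 = 10, 52 mod 6 = 4.

x ≡ 52 (mod 210).


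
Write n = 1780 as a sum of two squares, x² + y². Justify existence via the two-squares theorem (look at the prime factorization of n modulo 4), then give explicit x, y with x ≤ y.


Step 1: Factor n = 1780 = 2^2 · 5 · 89.
Step 2: Check the mod-4 condition on each prime factor: 2 = 2 (special); 5 ≡ 1 (mod 4), exponent 1; 89 ≡ 1 (mod 4), exponent 1.
All primes ≡ 3 (mod 4) appear to even exponent (or don't appear), so by the two-squares theorem n IS expressible as a sum of two squares.
Step 3: Build a representation. Group n = k² · m with k = 2 and m = 5 · 89 = 445 (a product of primes ≡ 1 (mod 4)); a representation of m scales to one of n via (k·x)² + (k·y)² = k²(x² + y²). Each prime p ≡ 1 (mod 4) is itself a sum of two squares; find a² by testing p − a² for a perfect square:
  5: 5 − 1² = 4 = 2² ⇒ 5 = 1² + 2².
  89: 89 − 1² = 88, 89 − 2² = 85, 89 − 3² = 80, 89 − 4² = 73, 89 − 5² = 64 = 8² ⇒ 89 = 5² + 8².
  Combine using the Brahmagupta–Fibonacci identity (a² + b²)(c² + d²) = (ac − bd)² + (ad + bc)² = (ac + bd)² + (ad − bc)²:
  5 · 89 = 445: from (1² + 2²)(5² + 8²), take (1·5 − 2·8, 1·8 + 2·5) = (5 − 16, 8 + 10) = (-11, 18); dropping signs (only squares matter) gives (11, 18); check 11² + 18² = 121 + 324 = 445 ✓.
  Scale by k = 2: (2·11, 2·18) = (22, 36).
Step 4: Order so x ≤ y and verify: 22² + 36² = 484 + 1296 = 1780 = n. ✓

n = 1780 = 22² + 36² (one valid representation with x ≤ y).


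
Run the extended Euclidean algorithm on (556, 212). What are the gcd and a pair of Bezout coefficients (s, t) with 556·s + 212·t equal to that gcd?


Euclidean algorithm on (556, 212) — divide until remainder is 0:
  556 = 2 · 212 + 132
  212 = 1 · 132 + 80
  132 = 1 · 80 + 52
  80 = 1 · 52 + 28
  52 = 1 · 28 + 24
  28 = 1 · 24 + 4
  24 = 6 · 4 + 0
gcd(556, 212) = 4.
Track Bezout coefficients alongside the remainders: start with r₀ = 556 = a·1 + b·0 (s = 1, t = 0) and r₁ = 212 = a·0 + b·1 (s = 0, t = 1); each new remainder r_{k+1} = r_{k-1} − q_k·r_k inherits s_{k+1} = s_{k-1} − q_k·s_k, t_{k+1} = t_{k-1} − q_k·t_k, so r_k = a·s_k + b·t_k at every step:
  q = 2: r = 132, s = 1 − 2·0 = 1, t = 0 − 2·1 = -2  (check: 556·1 + 212·(-2) = 132)
  q = 1: r = 80, s = 0 − 1·1 = -1, t = 1 − 1·(-2) = 3  (check: 556·(-1) + 212·3 = 80)
  q = 1: r = 52, s = 1 − 1·(-1) = 2, t = -2 − 1·3 = -5  (check: 556·2 + 212·(-5) = 52)
  q = 1: r = 28, s = -1 − 1·2 = -3, t = 3 − 1·(-5) = 8  (check: 556·(-3) + 212·8 = 28)
  q = 1: r = 24, s = 2 − 1·(-3) = 5, t = -5 − 1·8 = -13  (check: 556·5 + 212·(-13) = 24)
  q = 1: r = 4, s = -3 − 1·5 = -8, t = 8 − 1·(-13) = 21  (check: 556·(-8) + 212·21 = 4)
The row with r = 4 (the gcd) gives the Bezout coefficients s = -8, t = 21.
Result: 556 · (-8) + 212 · (21) = 4.

gcd(556, 212) = 4; s = -8, t = 21 (check: 556·(-8) + 212·21 = 4).


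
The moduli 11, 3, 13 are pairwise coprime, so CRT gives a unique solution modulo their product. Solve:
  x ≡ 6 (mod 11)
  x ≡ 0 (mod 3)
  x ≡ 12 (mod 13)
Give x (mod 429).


Moduli 11, 3, 13 are pairwise coprime; by CRT there is a unique solution modulo M = 11 · 3 · 13 = 429.
Solve pairwise, accumulating the modulus:
  Start with x ≡ 6 (mod 11).
  Combine with x ≡ 0 (mod 3): since gcd(11, 3) = 1, we get a unique residue mod 33.
    Write x = 6 + 11·t and substitute into x ≡ 0 (mod 3): 11·t ≡ 0 − 6 = -6 (mod 3).
    Reduce coefficients mod 3: 2·t ≡ 0 (mod 3).
    The inverse of 2 mod 3 is 2 (since 2·2 = 4 = 1·3 + 1), so t ≡ 2·0 = 0 ≡ 0 (mod 3).
    Then x = 6 + 11·0 = 6, valid modulo lcm(11, 3) = 33: x ≡ 6 (mod 33).
  Combine with x ≡ 12 (mod 13): since gcd(33, 13) = 1, we get a unique residue mod 429.
    Write x = 6 + 33·t and substitute into x ≡ 12 (mod 13): 33·t ≡ 12 − 6 = 6 (mod 13).
    Reduce coefficients mod 13: 7·t ≡ 6 (mod 13).
    The inverse of 7 mod 13 is 2 (since 7·2 = 14 = 1·13 + 1), so t ≡ 2·6 = 12 ≡ 12 (mod 13).
    Then x = 6 + 33·12 = 402, valid modulo lcm(33, 13) = 429: x ≡ 402 (mod 429).
Verify: 402 mod 11 = 6 ✓, 402 mod 3 = 0 ✓, 402 mod 13 = 12 ✓.

x ≡ 402 (mod 429).
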